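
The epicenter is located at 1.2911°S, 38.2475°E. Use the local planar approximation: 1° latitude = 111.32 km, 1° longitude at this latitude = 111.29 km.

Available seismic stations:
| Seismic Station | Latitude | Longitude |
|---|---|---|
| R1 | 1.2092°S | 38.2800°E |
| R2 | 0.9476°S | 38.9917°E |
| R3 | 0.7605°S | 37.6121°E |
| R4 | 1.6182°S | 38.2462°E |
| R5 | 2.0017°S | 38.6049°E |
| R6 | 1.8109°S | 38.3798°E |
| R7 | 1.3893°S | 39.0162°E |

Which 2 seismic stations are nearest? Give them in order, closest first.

R1, R4

Distances from 1.2911°S, 38.2475°E:
R1: √((0.0819·111.32)² + (0.0325·111.29)²) = √(83.121658 + 13.082146) = 9.8084 km
R2: √((0.3435·111.32)² + (0.7442·111.29)²) = √(1462.176764 + 6859.486666) = 91.2232 km
R3: √((0.5306·111.32)² + (-0.6354·111.29)²) = √(3488.838664 + 5000.422559) = 92.1372 km
R4: √((-0.3271·111.32)² + (-0.0013·111.29)²) = √(1325.889965 + 0.020931) = 36.4131 km
R5: √((-0.7106·111.32)² + (0.3574·111.29)²) = √(6257.441550 + 1582.054284) = 88.5409 km
R6: √((-0.5198·111.32)² + (0.1323·111.29)²) = √(3348.258235 + 216.786370) = 59.7080 km
R7: √((-0.0982·111.32)² + (0.7687·111.29)²) = √(119.500403 + 7318.566897) = 86.2442 km
Sorted: R1 (9.8084 km) < R4 (36.4131 km) < R6 (59.7080 km) < R7 (86.2442 km) < …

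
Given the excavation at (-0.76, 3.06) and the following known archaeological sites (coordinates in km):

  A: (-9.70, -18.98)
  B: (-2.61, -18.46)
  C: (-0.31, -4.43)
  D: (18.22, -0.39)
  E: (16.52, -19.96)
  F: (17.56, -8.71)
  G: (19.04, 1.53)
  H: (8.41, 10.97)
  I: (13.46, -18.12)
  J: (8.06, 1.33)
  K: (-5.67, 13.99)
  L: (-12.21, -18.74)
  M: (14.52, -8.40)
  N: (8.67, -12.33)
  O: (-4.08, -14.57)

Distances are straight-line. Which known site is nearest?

Distances from (-0.76, 3.06):
A: 23.78 km
B: 21.60 km
C: 7.50 km
D: 19.29 km
E: 28.78 km
F: 21.78 km
G: 19.86 km
H: 12.11 km
I: 25.51 km
J: 8.99 km
K: 11.98 km
L: 24.62 km
M: 19.10 km
N: 18.05 km
O: 17.94 km
Minimum: C at 7.50 km.

C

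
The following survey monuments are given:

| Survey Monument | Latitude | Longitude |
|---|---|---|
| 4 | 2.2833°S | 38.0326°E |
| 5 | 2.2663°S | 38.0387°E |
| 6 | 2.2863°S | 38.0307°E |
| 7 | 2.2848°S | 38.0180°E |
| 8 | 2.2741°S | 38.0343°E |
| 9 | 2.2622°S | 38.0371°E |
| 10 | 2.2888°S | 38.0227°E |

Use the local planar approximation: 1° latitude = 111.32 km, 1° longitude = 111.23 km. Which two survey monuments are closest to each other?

4 and 6

Pairwise distances:
4–6: 0.3952 km
5–9: 0.4899 km
7–10: 0.6867 km
6–10: 0.9323 km
5–8: 0.9967 km
4–8: 1.0415 km
4–10: 1.2599 km
8–9: 1.3608 km
6–8: 1.4159 km
6–7: 1.4225 km
4–7: 1.6325 km
4–5: 2.0104 km
8–10: 2.0839 km
7–8: 2.1693 km
5–6: 2.3976 km
4–9: 2.4016 km
6–9: 2.7757 km
5–10: 3.0726 km
5–7: 3.0891 km
7–9: 3.2929 km
9–10: 3.3666 km
Closest pair: 4–6 at 0.3952 km.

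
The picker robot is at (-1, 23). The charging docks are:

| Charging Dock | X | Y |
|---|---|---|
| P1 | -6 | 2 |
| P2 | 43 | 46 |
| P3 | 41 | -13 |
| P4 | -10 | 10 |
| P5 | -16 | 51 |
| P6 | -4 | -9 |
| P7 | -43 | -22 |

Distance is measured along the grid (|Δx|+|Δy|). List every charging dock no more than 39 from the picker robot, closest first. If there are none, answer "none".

Distances from (-1, 23):
P1: 26
P2: 67
P3: 78
P4: 22
P5: 43
P6: 35
P7: 87
Threshold 39: P4 (22), P1 (26), P6 (35) are within range.

P4, P1, P6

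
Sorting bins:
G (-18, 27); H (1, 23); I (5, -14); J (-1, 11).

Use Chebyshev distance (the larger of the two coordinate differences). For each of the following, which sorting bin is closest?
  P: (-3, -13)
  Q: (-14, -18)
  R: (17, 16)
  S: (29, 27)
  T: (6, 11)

P→I; Q→I; R→H; S→H; T→J

P at (-3, -13):
  G: max(|-15|, |40|) = 40
  H: max(|4|, |36|) = 36
  I: max(|8|, |-1|) = 8
  J: max(|2|, |24|) = 24
  → nearest: I (8)
Q at (-14, -18):
  G: max(|-4|, |45|) = 45
  H: max(|15|, |41|) = 41
  I: max(|19|, |4|) = 19
  J: max(|13|, |29|) = 29
  → nearest: I (19)
R at (17, 16):
  G: max(|-35|, |11|) = 35
  H: max(|-16|, |7|) = 16
  I: max(|-12|, |-30|) = 30
  J: max(|-18|, |-5|) = 18
  → nearest: H (16)
S at (29, 27):
  G: max(|-47|, |0|) = 47
  H: max(|-28|, |-4|) = 28
  I: max(|-24|, |-41|) = 41
  J: max(|-30|, |-16|) = 30
  → nearest: H (28)
T at (6, 11):
  G: max(|-24|, |16|) = 24
  H: max(|-5|, |12|) = 12
  I: max(|-1|, |-25|) = 25
  J: max(|-7|, |0|) = 7
  → nearest: J (7)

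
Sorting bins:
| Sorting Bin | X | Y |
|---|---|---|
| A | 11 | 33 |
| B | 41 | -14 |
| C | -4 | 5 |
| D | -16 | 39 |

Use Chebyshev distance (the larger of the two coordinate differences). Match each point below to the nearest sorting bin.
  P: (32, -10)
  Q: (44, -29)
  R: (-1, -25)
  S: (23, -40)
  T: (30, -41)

P at (32, -10):
  A: max(|-21|, |43|) = 43
  B: max(|9|, |-4|) = 9
  C: max(|-36|, |15|) = 36
  D: max(|-48|, |49|) = 49
  → nearest: B (9)
Q at (44, -29):
  A: max(|-33|, |62|) = 62
  B: max(|-3|, |15|) = 15
  C: max(|-48|, |34|) = 48
  D: max(|-60|, |68|) = 68
  → nearest: B (15)
R at (-1, -25):
  A: max(|12|, |58|) = 58
  B: max(|42|, |11|) = 42
  C: max(|-3|, |30|) = 30
  D: max(|-15|, |64|) = 64
  → nearest: C (30)
S at (23, -40):
  A: max(|-12|, |73|) = 73
  B: max(|18|, |26|) = 26
  C: max(|-27|, |45|) = 45
  D: max(|-39|, |79|) = 79
  → nearest: B (26)
T at (30, -41):
  A: max(|-19|, |74|) = 74
  B: max(|11|, |27|) = 27
  C: max(|-34|, |46|) = 46
  D: max(|-46|, |80|) = 80
  → nearest: B (27)

P→B; Q→B; R→C; S→B; T→B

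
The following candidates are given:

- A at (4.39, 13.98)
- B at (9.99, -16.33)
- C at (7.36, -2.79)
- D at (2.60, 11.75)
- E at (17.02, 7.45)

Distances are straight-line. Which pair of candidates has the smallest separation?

Pairwise distances:
A–D: 2.86
B–C: 13.79
C–E: 14.08
A–E: 14.22
D–E: 15.05
C–D: 15.30
A–C: 17.03
B–E: 24.80
B–D: 29.04
A–B: 30.82
Closest pair: A–D at 2.86.

A and D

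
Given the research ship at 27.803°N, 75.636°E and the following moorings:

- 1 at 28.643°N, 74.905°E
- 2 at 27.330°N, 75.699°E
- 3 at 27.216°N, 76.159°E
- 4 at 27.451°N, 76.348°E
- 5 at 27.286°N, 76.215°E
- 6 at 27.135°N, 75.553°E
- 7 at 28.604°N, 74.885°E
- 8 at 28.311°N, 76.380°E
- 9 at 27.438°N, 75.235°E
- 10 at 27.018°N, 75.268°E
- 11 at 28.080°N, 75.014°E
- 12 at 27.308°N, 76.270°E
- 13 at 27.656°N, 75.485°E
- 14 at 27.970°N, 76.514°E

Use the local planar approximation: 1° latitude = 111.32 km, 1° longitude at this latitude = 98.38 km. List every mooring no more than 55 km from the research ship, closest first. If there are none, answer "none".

Distances from 27.803°N, 75.636°E:
1: √((0.840·111.32)² + (-0.731·98.38)²) = √(8743.89568 + 5171.87941) = 117.965 km
2: √((-0.473·111.32)² + (0.063·98.38)²) = √(2772.48163 + 38.41446) = 53.018 km
3: √((-0.587·111.32)² + (0.523·98.38)²) = √(4269.94811 + 2647.38445) = 83.171 km
4: √((-0.352·111.32)² + (0.712·98.38)²) = √(1535.43601 + 4906.52057) = 80.262 km
5: √((-0.517·111.32)² + (0.579·98.38)²) = √(3312.28335 + 3244.67172) = 80.975 km
6: √((-0.668·111.32)² + (-0.083·98.38)²) = √(5529.67135 + 66.67604) = 74.809 km
7: √((0.801·111.32)² + (-0.751·98.38)²) = √(7950.81096 + 5458.75384) = 115.800 km
8: √((0.508·111.32)² + (0.744·98.38)²) = √(3197.96584 + 5357.46704) = 92.496 km
9: √((-0.365·111.32)² + (-0.401·98.38)²) = √(1650.94317 + 1556.33248) = 56.633 km
10: √((-0.785·111.32)² + (-0.368·98.38)²) = √(7636.34795 + 1310.71803) = 94.589 km
11: √((0.277·111.32)² + (-0.622·98.38)²) = √(950.83669 + 3744.50492) = 68.523 km
12: √((-0.495·111.32)² + (0.634·98.38)²) = √(3036.38469 + 3890.38115) = 83.227 km
13: √((-0.147·111.32)² + (-0.151·98.38)²) = √(267.78181 + 220.68231) = 22.101 km
14: √((0.167·111.32)² + (0.878·98.38)²) = √(345.60446 + 7461.09669) = 88.356 km
Threshold 55 km: 13 (22.101 km), 2 (53.018 km) are within range.

13, 2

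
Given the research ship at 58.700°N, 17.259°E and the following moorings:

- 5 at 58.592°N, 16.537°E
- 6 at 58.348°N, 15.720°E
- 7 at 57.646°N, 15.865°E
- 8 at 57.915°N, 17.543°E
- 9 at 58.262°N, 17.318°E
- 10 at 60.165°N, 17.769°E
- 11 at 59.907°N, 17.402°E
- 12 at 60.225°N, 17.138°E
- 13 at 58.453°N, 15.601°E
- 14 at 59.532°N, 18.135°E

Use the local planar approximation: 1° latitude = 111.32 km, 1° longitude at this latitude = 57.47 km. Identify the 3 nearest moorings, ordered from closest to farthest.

5, 9, 8

Distances from 58.700°N, 17.259°E:
5: 43.200 km
6: 96.738 km
7: 142.073 km
8: 88.897 km
9: 48.876 km
10: 165.697 km
11: 134.614 km
12: 169.905 km
13: 99.173 km
14: 105.416 km
Sorted: 5 (43.200 km) < 9 (48.876 km) < 8 (88.897 km) < 6 (96.738 km) < 13 (99.173 km) < …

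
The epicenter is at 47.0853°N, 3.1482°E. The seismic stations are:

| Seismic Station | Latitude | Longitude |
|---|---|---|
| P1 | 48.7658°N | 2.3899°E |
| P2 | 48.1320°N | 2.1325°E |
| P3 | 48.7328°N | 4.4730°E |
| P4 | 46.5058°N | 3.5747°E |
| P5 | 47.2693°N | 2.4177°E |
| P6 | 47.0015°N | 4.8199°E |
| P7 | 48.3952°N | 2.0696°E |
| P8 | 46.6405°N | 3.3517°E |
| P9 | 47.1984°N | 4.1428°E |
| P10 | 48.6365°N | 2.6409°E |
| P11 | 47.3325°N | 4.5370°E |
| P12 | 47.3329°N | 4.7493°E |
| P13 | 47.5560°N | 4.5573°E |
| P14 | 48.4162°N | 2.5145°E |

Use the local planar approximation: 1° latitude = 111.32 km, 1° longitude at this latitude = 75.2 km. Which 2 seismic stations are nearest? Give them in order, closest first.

Distances from 47.0853°N, 3.1482°E:
P1: 195.5714 km
P2: 139.3219 km
P3: 208.7117 km
P4: 72.0430 km
P5: 58.6281 km
P6: 126.0575 km
P7: 166.8588 km
P8: 51.8260 km
P9: 75.8462 km
P10: 176.8434 km
P11: 108.0023 km
P12: 123.5173 km
P13: 118.2118 km
P14: 155.6312 km
Sorted: P8 (51.8260 km) < P5 (58.6281 km) < P4 (72.0430 km) < P9 (75.8462 km) < …

P8, P5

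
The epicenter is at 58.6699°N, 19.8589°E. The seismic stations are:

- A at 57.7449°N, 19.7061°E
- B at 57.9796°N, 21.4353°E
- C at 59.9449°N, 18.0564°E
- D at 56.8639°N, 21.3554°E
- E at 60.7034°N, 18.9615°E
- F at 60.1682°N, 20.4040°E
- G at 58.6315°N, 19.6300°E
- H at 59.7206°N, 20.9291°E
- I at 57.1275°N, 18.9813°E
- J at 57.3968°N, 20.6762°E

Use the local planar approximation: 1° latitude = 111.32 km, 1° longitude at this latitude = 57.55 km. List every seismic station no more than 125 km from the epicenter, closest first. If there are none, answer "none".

Distances from 58.6699°N, 19.8589°E:
A: 103.3458 km
B: 118.8927 km
C: 175.8002 km
D: 218.7143 km
E: 232.1858 km
F: 169.7152 km
G: 13.8494 km
H: 132.1888 km
I: 178.9741 km
J: 149.3229 km
Threshold 125 km: G (13.8494 km), A (103.3458 km), B (118.8927 km) are within range.

G, A, B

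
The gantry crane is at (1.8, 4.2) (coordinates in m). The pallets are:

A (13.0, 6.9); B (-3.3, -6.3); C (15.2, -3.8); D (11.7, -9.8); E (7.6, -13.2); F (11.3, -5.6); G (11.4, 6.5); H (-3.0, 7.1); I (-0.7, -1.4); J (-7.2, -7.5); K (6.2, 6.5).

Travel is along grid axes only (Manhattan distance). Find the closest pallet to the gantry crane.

Distances from (1.8, 4.2):
A: |11.2| + |2.7| = 11.2 + 2.7 = 13.9 m
B: |-5.1| + |-10.5| = 5.1 + 10.5 = 15.6 m
C: |13.4| + |-8.0| = 13.4 + 8.0 = 21.4 m
D: |9.9| + |-14.0| = 9.9 + 14.0 = 23.9 m
E: |5.8| + |-17.4| = 5.8 + 17.4 = 23.2 m
F: |9.5| + |-9.8| = 9.5 + 9.8 = 19.3 m
G: |9.6| + |2.3| = 9.6 + 2.3 = 11.9 m
H: |-4.8| + |2.9| = 4.8 + 2.9 = 7.7 m
I: |-2.5| + |-5.6| = 2.5 + 5.6 = 8.1 m
J: |-9.0| + |-11.7| = 9.0 + 11.7 = 20.7 m
K: |4.4| + |2.3| = 4.4 + 2.3 = 6.7 m
Minimum: K at 6.7 m.

K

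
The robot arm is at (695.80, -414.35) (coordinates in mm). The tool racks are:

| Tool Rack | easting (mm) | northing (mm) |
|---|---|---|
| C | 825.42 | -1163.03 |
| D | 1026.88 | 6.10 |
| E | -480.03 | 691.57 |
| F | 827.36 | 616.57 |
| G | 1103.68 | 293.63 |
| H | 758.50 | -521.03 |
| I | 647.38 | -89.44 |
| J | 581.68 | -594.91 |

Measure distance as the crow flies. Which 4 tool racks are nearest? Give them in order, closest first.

Distances from (695.80, -414.35):
C: √((129.62)² + (-748.68)²) = √(16801.3444 + 560521.7424) = 759.82 mm
D: √((331.08)² + (420.45)²) = √(109613.9664 + 176778.2025) = 535.16 mm
E: √((-1175.83)² + (1105.92)²) = √(1382576.1889 + 1223059.0464) = 1614.20 mm
F: √((131.56)² + (1030.92)²) = √(17308.0336 + 1062796.0464) = 1039.28 mm
G: √((407.88)² + (707.98)²) = √(166366.0944 + 501235.6804) = 817.07 mm
H: √((62.70)² + (-106.68)²) = √(3931.2900 + 11380.6224) = 123.74 mm
I: √((-48.42)² + (324.91)²) = √(2344.4964 + 105566.5081) = 328.50 mm
J: √((-114.12)² + (-180.56)²) = √(13023.3744 + 32601.9136) = 213.60 mm
Sorted: H (123.74 mm) < J (213.60 mm) < I (328.50 mm) < D (535.16 mm) < C (759.82 mm) < G (817.07 mm) < …

H, J, I, D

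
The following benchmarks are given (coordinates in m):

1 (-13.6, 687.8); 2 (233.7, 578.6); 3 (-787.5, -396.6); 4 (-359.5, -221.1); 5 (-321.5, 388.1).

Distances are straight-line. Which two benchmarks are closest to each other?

1 and 2

Pairwise distances:
1–2: √((247.3)² + (-109.2)²) = √(61157.290 + 11924.640) = 270.3 m
1–3: √((-773.9)² + (-1084.4)²) = √(598921.210 + 1175923.360) = 1332.2 m
1–4: √((-345.9)² + (-908.9)²) = √(119646.810 + 826099.210) = 972.5 m
1–5: √((-307.9)² + (-299.7)²) = √(94802.410 + 89820.090) = 429.7 m
2–3: √((-1021.2)² + (-975.2)²) = √(1042849.440 + 951015.040) = 1412.0 m
2–4: √((-593.2)² + (-799.7)²) = √(351886.240 + 639520.090) = 995.7 m
2–5: √((-555.2)² + (-190.5)²) = √(308247.040 + 36290.250) = 587.0 m
3–4: √((428.0)² + (175.5)²) = √(183184.000 + 30800.250) = 462.6 m
3–5: √((466.0)² + (784.7)²) = √(217156.000 + 615754.090) = 912.6 m
4–5: √((38.0)² + (609.2)²) = √(1444.000 + 371124.640) = 610.4 m
Closest pair: 1–2 at 270.3 m.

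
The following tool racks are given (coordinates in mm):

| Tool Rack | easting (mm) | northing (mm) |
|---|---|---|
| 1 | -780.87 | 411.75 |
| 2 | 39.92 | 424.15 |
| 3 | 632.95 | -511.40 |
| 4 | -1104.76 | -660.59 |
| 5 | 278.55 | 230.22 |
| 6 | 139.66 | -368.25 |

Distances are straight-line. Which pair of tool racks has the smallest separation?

2 and 5

Pairwise distances:
1–2: √((820.79)² + (12.40)²) = √(673696.2241 + 153.7600) = 820.88 mm
1–3: √((1413.82)² + (-923.15)²) = √(1998886.9924 + 852205.9225) = 1688.52 mm
1–4: √((-323.89)² + (-1072.34)²) = √(104904.7321 + 1149913.0756) = 1120.19 mm
1–5: √((1059.42)² + (-181.53)²) = √(1122370.7364 + 32953.1409) = 1074.86 mm
1–6: √((920.53)² + (-780.00)²) = √(847375.4809 + 608400.0000) = 1206.56 mm
2–3: √((593.03)² + (-935.55)²) = √(351684.5809 + 875253.8025) = 1107.67 mm
2–4: √((-1144.68)² + (-1084.74)²) = √(1310292.3024 + 1176660.8676) = 1577.01 mm
2–5: √((238.63)² + (-193.93)²) = √(56944.2769 + 37608.8449) = 307.49 mm
2–6: √((99.74)² + (-792.40)²) = √(9948.0676 + 627897.7600) = 798.65 mm
3–4: √((-1737.71)² + (-149.19)²) = √(3019636.0441 + 22257.6561) = 1744.10 mm
3–5: √((-354.40)² + (741.62)²) = √(125599.3600 + 550000.2244) = 821.95 mm
3–6: √((-493.29)² + (143.15)²) = √(243335.0241 + 20491.9225) = 513.64 mm
4–5: √((1383.31)² + (890.81)²) = √(1913546.5561 + 793542.4561) = 1645.32 mm
4–6: √((1244.42)² + (292.34)²) = √(1548581.1364 + 85462.6756) = 1278.30 mm
5–6: √((-138.89)² + (-598.47)²) = √(19290.4321 + 358166.3409) = 614.38 mm
Closest pair: 2–5 at 307.49 mm.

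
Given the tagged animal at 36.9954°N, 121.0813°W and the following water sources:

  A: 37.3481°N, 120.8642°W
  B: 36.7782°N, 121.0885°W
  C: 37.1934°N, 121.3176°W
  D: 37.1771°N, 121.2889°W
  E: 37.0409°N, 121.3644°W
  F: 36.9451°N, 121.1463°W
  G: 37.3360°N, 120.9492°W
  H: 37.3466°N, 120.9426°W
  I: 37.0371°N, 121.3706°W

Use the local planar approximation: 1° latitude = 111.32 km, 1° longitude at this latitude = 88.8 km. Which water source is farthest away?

A

Distances from 36.9954°N, 121.0813°W:
A: √((0.3527·111.32)² + (0.2171·88.8)²) = √(1541.548932 + 371.659791) = 43.7402 km
B: √((-0.2172·111.32)² + (-0.0072·88.8)²) = √(584.609727 + 0.408781) = 24.1872 km
C: √((0.1980·111.32)² + (-0.2363·88.8)²) = √(485.821551 + 440.304754) = 30.4323 km
D: √((0.1817·111.32)² + (-0.2076·88.8)²) = √(409.125218 + 339.844801) = 27.3673 km
E: √((0.0455·111.32)² + (-0.2831·88.8)²) = √(25.654833 + 631.983399) = 25.6445 km
F: √((-0.0503·111.32)² + (-0.0650·88.8)²) = √(31.353236 + 33.315984) = 8.0417 km
G: √((0.3406·111.32)² + (0.1321·88.8)²) = √(1437.592117 + 137.604161) = 39.6887 km
H: √((0.3512·111.32)² + (0.1387·88.8)²) = √(1528.464688 + 151.697650) = 40.9898 km
I: √((0.0417·111.32)² + (-0.2893·88.8)²) = √(21.548572 + 659.967879) = 26.1059 km
Maximum: A at 43.7402 km.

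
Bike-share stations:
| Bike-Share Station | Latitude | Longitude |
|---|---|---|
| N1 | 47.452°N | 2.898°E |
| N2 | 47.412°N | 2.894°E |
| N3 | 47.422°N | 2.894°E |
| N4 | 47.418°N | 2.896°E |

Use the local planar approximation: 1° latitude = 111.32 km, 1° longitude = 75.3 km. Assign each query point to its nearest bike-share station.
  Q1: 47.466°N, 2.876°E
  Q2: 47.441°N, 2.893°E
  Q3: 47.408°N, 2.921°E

Q1 at 47.466°N, 2.876°E:
  N1: √((-0.014·111.32)² + (0.022·75.3)²) = √(2.42886 + 2.74432) = 2.274 km
  N2: √((-0.054·111.32)² + (0.018·75.3)²) = √(36.13549 + 1.83711) = 6.162 km
  N3: √((-0.044·111.32)² + (0.018·75.3)²) = √(23.99119 + 1.83711) = 5.082 km
  N4: √((-0.048·111.32)² + (0.020·75.3)²) = √(28.55150 + 2.26804) = 5.552 km
  → nearest: N1 (2.274 km)
Q2 at 47.441°N, 2.893°E:
  N1: √((0.011·111.32)² + (0.005·75.3)²) = √(1.49945 + 0.14175) = 1.281 km
  N2: √((-0.029·111.32)² + (0.001·75.3)²) = √(10.42179 + 0.00567) = 3.229 km
  N3: √((-0.019·111.32)² + (0.001·75.3)²) = √(4.47356 + 0.00567) = 2.116 km
  N4: √((-0.023·111.32)² + (0.003·75.3)²) = √(6.55544 + 0.05103) = 2.570 km
  → nearest: N1 (1.281 km)
Q3 at 47.408°N, 2.921°E:
  N1: √((0.044·111.32)² + (-0.023·75.3)²) = √(23.99119 + 2.99948) = 5.195 km
  N2: √((0.004·111.32)² + (-0.027·75.3)²) = √(0.19827 + 4.13350) = 2.081 km
  N3: √((0.014·111.32)² + (-0.027·75.3)²) = √(2.42886 + 4.13350) = 2.562 km
  N4: √((0.010·111.32)² + (-0.025·75.3)²) = √(1.23921 + 3.54381) = 2.187 km
  → nearest: N2 (2.081 km)

Q1→N1; Q2→N1; Q3→N2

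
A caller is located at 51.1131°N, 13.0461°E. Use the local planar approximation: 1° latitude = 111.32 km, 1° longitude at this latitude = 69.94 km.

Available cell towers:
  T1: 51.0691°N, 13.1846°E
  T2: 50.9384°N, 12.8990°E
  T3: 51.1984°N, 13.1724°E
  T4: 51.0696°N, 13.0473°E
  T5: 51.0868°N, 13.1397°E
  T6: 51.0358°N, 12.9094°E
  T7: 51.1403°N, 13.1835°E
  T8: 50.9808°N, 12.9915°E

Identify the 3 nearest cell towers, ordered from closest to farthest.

Distances from 51.1131°N, 13.0461°E:
T1: √((-0.0440·111.32)² + (0.1385·69.94)²) = √(23.991188 + 93.831963) = 10.8546 km
T2: √((-0.1747·111.32)² + (-0.1471·69.94)²) = √(378.209301 + 105.846524) = 22.0013 km
T3: √((0.0853·111.32)² + (0.1263·69.94)²) = √(90.166343 + 78.029344) = 12.9690 km
T4: √((-0.0435·111.32)² + (0.0012·69.94)²) = √(23.449031 + 0.007044) = 4.8431 km
T5: √((-0.0263·111.32)² + (0.0936·69.94)²) = √(8.571521 + 42.855143) = 7.1712 km
T6: √((-0.0773·111.32)² + (-0.1367·69.94)²) = √(74.046645 + 91.408858) = 12.8630 km
T7: √((0.0272·111.32)² + (0.1374·69.94)²) = √(9.168203 + 92.347410) = 10.0755 km
T8: √((-0.1323·111.32)² + (-0.0546·69.94)²) = √(216.903262 + 14.582653) = 15.2147 km
Sorted: T4 (4.8431 km) < T5 (7.1712 km) < T7 (10.0755 km) < T1 (10.8546 km) < T6 (12.8630 km) < …

T4, T5, T7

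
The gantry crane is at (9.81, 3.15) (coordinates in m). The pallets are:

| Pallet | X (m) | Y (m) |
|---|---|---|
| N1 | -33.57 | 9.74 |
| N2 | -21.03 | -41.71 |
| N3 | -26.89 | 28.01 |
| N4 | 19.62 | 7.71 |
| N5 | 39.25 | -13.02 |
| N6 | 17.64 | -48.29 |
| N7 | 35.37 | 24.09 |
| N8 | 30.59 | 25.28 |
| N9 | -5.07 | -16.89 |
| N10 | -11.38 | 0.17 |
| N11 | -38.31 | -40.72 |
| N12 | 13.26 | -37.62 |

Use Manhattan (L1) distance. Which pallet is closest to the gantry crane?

N4

Distances from (9.81, 3.15):
N1: 49.97 m
N2: 75.70 m
N3: 61.56 m
N4: 14.37 m
N5: 45.61 m
N6: 59.27 m
N7: 46.50 m
N8: 42.91 m
N9: 34.92 m
N10: 24.17 m
N11: 91.99 m
N12: 44.22 m
Minimum: N4 at 14.37 m.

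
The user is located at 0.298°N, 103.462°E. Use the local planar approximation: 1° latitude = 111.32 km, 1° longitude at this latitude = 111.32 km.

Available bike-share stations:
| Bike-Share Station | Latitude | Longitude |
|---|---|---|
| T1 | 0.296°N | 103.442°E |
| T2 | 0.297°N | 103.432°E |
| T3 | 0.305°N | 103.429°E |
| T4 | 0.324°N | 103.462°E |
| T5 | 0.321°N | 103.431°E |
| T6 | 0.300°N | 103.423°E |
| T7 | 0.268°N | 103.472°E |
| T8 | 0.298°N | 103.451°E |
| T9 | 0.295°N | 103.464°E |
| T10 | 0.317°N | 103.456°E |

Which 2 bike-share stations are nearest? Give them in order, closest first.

T9, T8

Distances from 0.298°N, 103.462°E:
T1: √((-0.002·111.32)² + (-0.020·111.32)²) = √(0.04957 + 4.95686) = 2.238 km
T2: √((-0.001·111.32)² + (-0.030·111.32)²) = √(0.01239 + 11.15293) = 3.341 km
T3: √((0.007·111.32)² + (-0.033·111.32)²) = √(0.60721 + 13.49504) = 3.755 km
T4: √((0.026·111.32)² + (0.000·111.32)²) = √(8.37709 + 0.00000) = 2.894 km
T5: √((0.023·111.32)² + (-0.031·111.32)²) = √(6.55544 + 11.90885) = 4.297 km
T6: √((0.002·111.32)² + (-0.039·111.32)²) = √(0.04957 + 18.84845) = 4.347 km
T7: √((-0.030·111.32)² + (0.010·111.32)²) = √(11.15293 + 1.23921) = 3.520 km
T8: √((0.000·111.32)² + (-0.011·111.32)²) = √(0.00000 + 1.49945) = 1.225 km
T9: √((-0.003·111.32)² + (0.002·111.32)²) = √(0.11153 + 0.04957) = 0.401 km
T10: √((0.019·111.32)² + (-0.006·111.32)²) = √(4.47356 + 0.44612) = 2.218 km
Sorted: T9 (0.401 km) < T8 (1.225 km) < T10 (2.218 km) < T1 (2.238 km) < …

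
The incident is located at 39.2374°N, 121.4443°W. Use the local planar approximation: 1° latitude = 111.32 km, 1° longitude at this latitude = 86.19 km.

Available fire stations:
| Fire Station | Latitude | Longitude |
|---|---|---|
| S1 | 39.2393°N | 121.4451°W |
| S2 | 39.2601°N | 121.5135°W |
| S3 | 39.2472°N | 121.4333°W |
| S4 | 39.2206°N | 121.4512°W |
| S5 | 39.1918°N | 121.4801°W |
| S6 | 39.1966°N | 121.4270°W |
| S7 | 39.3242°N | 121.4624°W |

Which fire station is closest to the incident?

S1

Distances from 39.2374°N, 121.4443°W:
S1: √((0.0019·111.32)² + (-0.0008·86.19)²) = √(0.044736 + 0.004754) = 0.2225 km
S2: √((0.0227·111.32)² + (-0.0692·86.19)²) = √(6.385547 + 35.573447) = 6.4776 km
S3: √((0.0098·111.32)² + (0.0110·86.19)²) = √(1.190141 + 0.898875) = 1.4453 km
S4: √((-0.0168·111.32)² + (-0.0069·86.19)²) = √(3.497558 + 0.353681) = 1.9625 km
S5: √((-0.0456·111.32)² + (-0.0358·86.19)²) = √(25.767725 + 9.520940) = 5.9404 km
S6: √((-0.0408·111.32)² + (0.0173·86.19)²) = √(20.628456 + 2.223340) = 4.7804 km
S7: √((0.0868·111.32)² + (-0.0181·86.19)²) = √(93.365375 + 2.433722) = 9.7877 km
Minimum: S1 at 0.2225 km.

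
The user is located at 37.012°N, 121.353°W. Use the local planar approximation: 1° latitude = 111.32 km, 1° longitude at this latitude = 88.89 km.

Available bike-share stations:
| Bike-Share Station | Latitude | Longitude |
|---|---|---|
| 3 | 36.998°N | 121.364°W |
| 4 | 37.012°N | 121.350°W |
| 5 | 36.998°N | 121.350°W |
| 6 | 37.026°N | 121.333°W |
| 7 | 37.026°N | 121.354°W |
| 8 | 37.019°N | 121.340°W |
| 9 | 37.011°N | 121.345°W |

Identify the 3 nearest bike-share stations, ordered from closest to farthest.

4, 9, 8

Distances from 37.012°N, 121.353°W:
3: √((-0.014·111.32)² + (-0.011·88.89)²) = √(2.42886 + 0.95607) = 1.840 km
4: √((0.000·111.32)² + (0.003·88.89)²) = √(0.00000 + 0.07111) = 0.267 km
5: √((-0.014·111.32)² + (0.003·88.89)²) = √(2.42886 + 0.07111) = 1.581 km
6: √((0.014·111.32)² + (0.020·88.89)²) = √(2.42886 + 3.16057) = 2.364 km
7: √((0.014·111.32)² + (-0.001·88.89)²) = √(2.42886 + 0.00790) = 1.561 km
8: √((0.007·111.32)² + (0.013·88.89)²) = √(0.60721 + 1.33534) = 1.394 km
9: √((-0.001·111.32)² + (0.008·88.89)²) = √(0.01239 + 0.50569) = 0.720 km
Sorted: 4 (0.267 km) < 9 (0.720 km) < 8 (1.394 km) < 7 (1.561 km) < 5 (1.581 km) < …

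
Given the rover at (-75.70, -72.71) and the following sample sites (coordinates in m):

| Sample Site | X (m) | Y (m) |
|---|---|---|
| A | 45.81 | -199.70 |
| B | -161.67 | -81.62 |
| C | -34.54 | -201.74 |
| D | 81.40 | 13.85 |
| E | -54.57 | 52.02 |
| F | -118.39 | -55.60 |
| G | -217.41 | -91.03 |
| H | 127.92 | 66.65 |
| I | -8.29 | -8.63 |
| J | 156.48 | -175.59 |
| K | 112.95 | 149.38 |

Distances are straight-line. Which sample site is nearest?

Distances from (-75.70, -72.71):
A: 175.76 m
B: 86.43 m
C: 135.44 m
D: 179.37 m
E: 126.51 m
F: 45.99 m
G: 142.89 m
H: 246.74 m
I: 93.01 m
J: 253.95 m
K: 291.40 m
Minimum: F at 45.99 m.

F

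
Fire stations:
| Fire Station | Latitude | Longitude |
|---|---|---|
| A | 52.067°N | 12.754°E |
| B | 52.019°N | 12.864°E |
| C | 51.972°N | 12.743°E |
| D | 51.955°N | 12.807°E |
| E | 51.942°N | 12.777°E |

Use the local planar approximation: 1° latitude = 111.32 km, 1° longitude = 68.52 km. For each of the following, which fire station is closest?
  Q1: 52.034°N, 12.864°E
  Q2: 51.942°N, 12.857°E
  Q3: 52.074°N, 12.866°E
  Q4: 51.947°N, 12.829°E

Q1→B; Q2→D; Q3→B; Q4→D

Q1 at 52.034°N, 12.864°E:
  A: 8.385 km
  B: 1.670 km
  C: 10.788 km
  D: 9.623 km
  E: 11.850 km
  → nearest: B (1.670 km)
Q2 at 51.942°N, 12.857°E:
  A: 15.602 km
  B: 8.585 km
  C: 8.495 km
  D: 3.719 km
  E: 5.482 km
  → nearest: D (3.719 km)
Q3 at 52.074°N, 12.866°E:
  A: 7.714 km
  B: 6.124 km
  C: 14.141 km
  D: 13.850 km
  E: 15.909 km
  → nearest: B (6.124 km)
Q4 at 51.947°N, 12.829°E:
  A: 14.313 km
  B: 8.366 km
  C: 6.517 km
  D: 1.751 km
  E: 3.606 km
  → nearest: D (1.751 km)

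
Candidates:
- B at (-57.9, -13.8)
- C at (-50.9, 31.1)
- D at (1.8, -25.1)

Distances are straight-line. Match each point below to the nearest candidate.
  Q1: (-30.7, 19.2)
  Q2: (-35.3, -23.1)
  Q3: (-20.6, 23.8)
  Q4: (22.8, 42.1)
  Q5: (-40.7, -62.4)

Q1 at (-30.7, 19.2):
  B: √((-27.2)² + (-33.0)²) = √(739.840 + 1089.000) = 42.8
  C: √((-20.2)² + (11.9)²) = √(408.040 + 141.610) = 23.4
  D: √((32.5)² + (-44.3)²) = √(1056.250 + 1962.490) = 54.9
  → nearest: C (23.4)
Q2 at (-35.3, -23.1):
  B: √((-22.6)² + (9.3)²) = √(510.760 + 86.490) = 24.4
  C: √((-15.6)² + (54.2)²) = √(243.360 + 2937.640) = 56.4
  D: √((37.1)² + (-2.0)²) = √(1376.410 + 4.000) = 37.2
  → nearest: B (24.4)
Q3 at (-20.6, 23.8):
  B: √((-37.3)² + (-37.6)²) = √(1391.290 + 1413.760) = 53.0
  C: √((-30.3)² + (7.3)²) = √(918.090 + 53.290) = 31.2
  D: √((22.4)² + (-48.9)²) = √(501.760 + 2391.210) = 53.8
  → nearest: C (31.2)
Q4 at (22.8, 42.1):
  B: √((-80.7)² + (-55.9)²) = √(6512.490 + 3124.810) = 98.2
  C: √((-73.7)² + (-11.0)²) = √(5431.690 + 121.000) = 74.5
  D: √((-21.0)² + (-67.2)²) = √(441.000 + 4515.840) = 70.4
  → nearest: D (70.4)
Q5 at (-40.7, -62.4):
  B: √((-17.2)² + (48.6)²) = √(295.840 + 2361.960) = 51.6
  C: √((-10.2)² + (93.5)²) = √(104.040 + 8742.250) = 94.1
  D: √((42.5)² + (37.3)²) = √(1806.250 + 1391.290) = 56.5
  → nearest: B (51.6)

Q1→C; Q2→B; Q3→C; Q4→D; Q5→B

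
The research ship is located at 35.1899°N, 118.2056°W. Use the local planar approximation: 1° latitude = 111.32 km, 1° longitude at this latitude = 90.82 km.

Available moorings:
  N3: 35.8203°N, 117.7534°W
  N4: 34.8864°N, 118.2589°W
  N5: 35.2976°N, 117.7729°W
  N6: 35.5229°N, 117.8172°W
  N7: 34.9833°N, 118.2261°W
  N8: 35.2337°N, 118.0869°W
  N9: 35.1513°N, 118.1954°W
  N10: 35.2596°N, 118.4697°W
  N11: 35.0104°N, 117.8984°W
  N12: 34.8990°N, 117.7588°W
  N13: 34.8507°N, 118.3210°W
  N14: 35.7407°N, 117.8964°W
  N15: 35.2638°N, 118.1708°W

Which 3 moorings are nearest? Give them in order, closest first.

N9, N15, N8

Distances from 35.1899°N, 118.2056°W:
N3: √((0.6304·111.32)² + (0.4522·90.82)²) = √(4924.688941 + 1686.646662) = 81.3101 km
N4: √((-0.3035·111.32)² + (-0.0533·90.82)²) = √(1141.468119 + 23.432435) = 34.1306 km
N5: √((0.1077·111.32)² + (0.4327·90.82)²) = √(143.740053 + 1544.318185) = 41.0860 km
N6: √((0.3330·111.32)² + (0.3884·90.82)²) = √(1374.152279 + 1244.289504) = 51.1707 km
N7: √((-0.2066·111.32)² + (-0.0205·90.82)²) = √(528.940754 + 3.466336) = 23.0739 km
N8: √((0.0438·111.32)² + (0.1187·90.82)²) = √(23.773582 + 116.215601) = 11.8317 km
N9: √((-0.0386·111.32)² + (0.0102·90.82)²) = √(18.463796 + 0.858150) = 4.3957 km
N10: √((0.0697·111.32)² + (-0.2641·90.82)²) = √(60.202143 + 575.307184) = 25.2093 km
N11: √((-0.1795·111.32)² + (0.3072·90.82)²) = √(399.277926 + 778.404643) = 34.3174 km
N12: √((-0.2909·111.32)² + (0.4468·90.82)²) = √(1048.657912 + 1646.604599) = 51.9159 km
N13: √((-0.3392·111.32)² + (-0.1154·90.82)²) = √(1425.798267 + 109.843563) = 39.1873 km
N14: √((0.5508·111.32)² + (0.3092·90.82)²) = √(3759.536092 + 788.573113) = 67.4397 km
N15: √((0.0739·111.32)² + (0.0348·90.82)²) = √(67.676092 + 9.988988) = 8.8128 km
Sorted: N9 (4.3957 km) < N15 (8.8128 km) < N8 (11.8317 km) < N7 (23.0739 km) < N10 (25.2093 km) < …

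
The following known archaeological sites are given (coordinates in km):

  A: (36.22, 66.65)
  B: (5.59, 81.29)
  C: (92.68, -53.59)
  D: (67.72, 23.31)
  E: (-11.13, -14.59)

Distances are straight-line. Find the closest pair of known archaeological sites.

Pairwise distances:
A–B: 33.95 km
A–C: 132.84 km
A–D: 53.58 km
A–E: 94.03 km
B–C: 160.55 km
B–D: 84.98 km
B–E: 97.33 km
C–D: 80.85 km
C–E: 110.89 km
D–E: 87.49 km
Closest pair: A–B at 33.95 km.

A and B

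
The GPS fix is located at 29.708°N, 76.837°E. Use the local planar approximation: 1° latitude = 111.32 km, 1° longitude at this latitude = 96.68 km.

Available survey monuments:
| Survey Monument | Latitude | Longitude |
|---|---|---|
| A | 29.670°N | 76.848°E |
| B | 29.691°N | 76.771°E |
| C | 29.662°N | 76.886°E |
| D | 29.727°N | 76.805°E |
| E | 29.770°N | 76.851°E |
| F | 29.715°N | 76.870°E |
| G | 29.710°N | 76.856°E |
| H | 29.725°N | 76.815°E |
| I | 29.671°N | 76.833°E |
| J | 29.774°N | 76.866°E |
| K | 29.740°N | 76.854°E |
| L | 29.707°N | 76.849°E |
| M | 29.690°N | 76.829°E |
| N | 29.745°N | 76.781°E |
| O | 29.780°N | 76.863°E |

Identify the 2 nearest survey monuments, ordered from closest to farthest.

L, G

Distances from 29.708°N, 76.837°E:
A: √((-0.038·111.32)² + (0.011·96.68)²) = √(17.89425 + 1.13099) = 4.362 km
B: √((-0.017·111.32)² + (-0.066·96.68)²) = √(3.58133 + 40.71563) = 6.656 km
C: √((-0.046·111.32)² + (0.049·96.68)²) = √(26.22177 + 22.44220) = 6.976 km
D: √((0.019·111.32)² + (-0.032·96.68)²) = √(4.47356 + 9.57135) = 3.748 km
E: √((0.062·111.32)² + (0.014·96.68)²) = √(47.63540 + 1.83202) = 7.033 km
F: √((0.007·111.32)² + (0.033·96.68)²) = √(0.60721 + 10.17891) = 3.284 km
G: √((0.002·111.32)² + (0.019·96.68)²) = √(0.04957 + 3.37428) = 1.850 km
H: √((0.017·111.32)² + (-0.022·96.68)²) = √(3.58133 + 4.52396) = 2.847 km
I: √((-0.037·111.32)² + (-0.004·96.68)²) = √(16.96484 + 0.14955) = 4.137 km
J: √((0.066·111.32)² + (0.029·96.68)²) = √(53.98017 + 7.86085) = 7.864 km
K: √((0.032·111.32)² + (0.017·96.68)²) = √(12.68955 + 2.70129) = 3.923 km
L: √((-0.001·111.32)² + (0.012·96.68)²) = √(0.01239 + 1.34597) = 1.165 km
M: √((-0.018·111.32)² + (-0.008·96.68)²) = √(4.01505 + 0.59821) = 2.148 km
N: √((0.037·111.32)² + (-0.056·96.68)²) = √(16.96484 + 29.31226) = 6.803 km
O: √((0.072·111.32)² + (0.026·96.68)²) = √(64.24087 + 6.31859) = 8.400 km
Sorted: L (1.165 km) < G (1.850 km) < M (2.148 km) < H (2.847 km) < …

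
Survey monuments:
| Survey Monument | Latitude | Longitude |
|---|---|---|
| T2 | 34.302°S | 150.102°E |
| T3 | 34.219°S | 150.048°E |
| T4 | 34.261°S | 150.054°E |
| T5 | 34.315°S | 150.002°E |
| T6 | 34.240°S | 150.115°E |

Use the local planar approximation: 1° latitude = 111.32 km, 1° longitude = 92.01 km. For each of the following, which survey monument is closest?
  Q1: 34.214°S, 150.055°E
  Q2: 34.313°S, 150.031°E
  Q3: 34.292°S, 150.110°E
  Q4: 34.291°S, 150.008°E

Q1→T3; Q2→T5; Q3→T2; Q4→T5

Q1 at 34.214°S, 150.055°E:
  T2: 10.708 km
  T3: 0.851 km
  T4: 5.233 km
  T5: 12.255 km
  T6: 6.233 km
  → nearest: T3 (0.851 km)
Q2 at 34.313°S, 150.031°E:
  T2: 6.646 km
  T3: 10.580 km
  T4: 6.163 km
  T5: 2.678 km
  T6: 11.215 km
  → nearest: T5 (2.678 km)
Q3 at 34.292°S, 150.110°E:
  T2: 1.335 km
  T3: 9.929 km
  T4: 6.201 km
  T5: 10.262 km
  T6: 5.807 km
  → nearest: T2 (1.335 km)
Q4 at 34.291°S, 150.008°E:
  T2: 8.735 km
  T3: 8.820 km
  T4: 5.391 km
  T5: 2.728 km
  T6: 11.365 km
  → nearest: T5 (2.728 km)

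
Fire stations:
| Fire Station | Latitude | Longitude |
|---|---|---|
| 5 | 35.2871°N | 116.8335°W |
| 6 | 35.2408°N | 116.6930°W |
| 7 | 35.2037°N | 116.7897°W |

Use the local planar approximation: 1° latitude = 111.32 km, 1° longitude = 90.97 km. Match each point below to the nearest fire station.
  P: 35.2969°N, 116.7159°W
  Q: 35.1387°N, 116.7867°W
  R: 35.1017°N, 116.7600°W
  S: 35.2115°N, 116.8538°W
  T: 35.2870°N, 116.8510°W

P→6; Q→7; R→7; S→7; T→5

P at 35.2969°N, 116.7159°W:
  5: √((-0.0098·111.32)² + (-0.1176·90.97)²) = √(1.190141 + 114.448745) = 10.7536 km
  6: √((-0.0561·111.32)² + (0.0229·90.97)²) = √(39.000674 + 4.339776) = 6.5833 km
  7: √((-0.0932·111.32)² + (-0.0738·90.97)²) = √(107.641123 + 45.072237) = 12.3577 km
  → nearest: 6 (6.5833 km)
Q at 35.1387°N, 116.7867°W:
  5: √((0.1484·111.32)² + (-0.0468·90.97)²) = √(272.906700 + 18.125421) = 17.0597 km
  6: √((0.1021·111.32)² + (0.0937·90.97)²) = √(129.180773 + 72.656684) = 14.2070 km
  7: √((0.0650·111.32)² + (-0.0030·90.97)²) = √(52.356802 + 0.074480) = 7.2409 km
  → nearest: 7 (7.2409 km)
R at 35.1017°N, 116.7600°W:
  5: √((0.1854·111.32)² + (-0.0735·90.97)²) = √(425.957093 + 44.706541) = 21.6948 km
  6: √((0.1391·111.32)² + (0.0670·90.97)²) = √(239.773209 + 37.148903) = 16.6410 km
  7: √((0.1020·111.32)² + (-0.0297·90.97)²) = √(128.927850 + 7.299772) = 11.6717 km
  → nearest: 7 (11.6717 km)
S at 35.2115°N, 116.8538°W:
  5: √((0.0756·111.32)² + (0.0203·90.97)²) = √(70.825555 + 3.410268) = 8.6160 km
  6: √((0.0293·111.32)² + (0.1608·90.97)²) = √(10.638530 + 213.977682) = 14.9872 km
  7: √((-0.0078·111.32)² + (0.0641·90.97)²) = √(0.753938 + 34.002625) = 5.8955 km
  → nearest: 7 (5.8955 km)
T at 35.2870°N, 116.8510°W:
  5: √((0.0001·111.32)² + (0.0175·90.97)²) = √(0.000124 + 2.534384) = 1.5920 km
  6: √((-0.0462·111.32)² + (0.1580·90.97)²) = √(26.450284 + 206.590603) = 15.2657 km
  7: √((-0.0833·111.32)² + (0.0613·90.97)²) = √(85.987713 + 31.096917) = 10.8206 km
  → nearest: 5 (1.5920 km)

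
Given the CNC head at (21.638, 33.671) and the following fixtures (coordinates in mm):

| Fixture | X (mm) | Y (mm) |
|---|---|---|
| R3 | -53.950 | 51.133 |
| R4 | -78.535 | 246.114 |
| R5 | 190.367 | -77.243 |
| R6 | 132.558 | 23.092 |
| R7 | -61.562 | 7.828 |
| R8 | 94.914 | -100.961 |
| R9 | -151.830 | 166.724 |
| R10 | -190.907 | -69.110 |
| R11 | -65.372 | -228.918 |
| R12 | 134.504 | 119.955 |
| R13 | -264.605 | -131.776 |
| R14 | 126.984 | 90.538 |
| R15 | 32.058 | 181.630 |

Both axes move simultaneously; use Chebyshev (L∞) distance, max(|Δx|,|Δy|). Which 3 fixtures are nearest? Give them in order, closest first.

R3, R7, R14

Distances from (21.638, 33.671):
R3: max(|-75.588|, |17.462|) = 75.588 mm
R4: max(|-100.173|, |212.443|) = 212.443 mm
R5: max(|168.729|, |-110.914|) = 168.729 mm
R6: max(|110.920|, |-10.579|) = 110.920 mm
R7: max(|-83.200|, |-25.843|) = 83.200 mm
R8: max(|73.276|, |-134.632|) = 134.632 mm
R9: max(|-173.468|, |133.053|) = 173.468 mm
R10: max(|-212.545|, |-102.781|) = 212.545 mm
R11: max(|-87.010|, |-262.589|) = 262.589 mm
R12: max(|112.866|, |86.284|) = 112.866 mm
R13: max(|-286.243|, |-165.447|) = 286.243 mm
R14: max(|105.346|, |56.867|) = 105.346 mm
R15: max(|10.420|, |147.959|) = 147.959 mm
Sorted: R3 (75.588 mm) < R7 (83.200 mm) < R14 (105.346 mm) < R6 (110.920 mm) < R12 (112.866 mm) < …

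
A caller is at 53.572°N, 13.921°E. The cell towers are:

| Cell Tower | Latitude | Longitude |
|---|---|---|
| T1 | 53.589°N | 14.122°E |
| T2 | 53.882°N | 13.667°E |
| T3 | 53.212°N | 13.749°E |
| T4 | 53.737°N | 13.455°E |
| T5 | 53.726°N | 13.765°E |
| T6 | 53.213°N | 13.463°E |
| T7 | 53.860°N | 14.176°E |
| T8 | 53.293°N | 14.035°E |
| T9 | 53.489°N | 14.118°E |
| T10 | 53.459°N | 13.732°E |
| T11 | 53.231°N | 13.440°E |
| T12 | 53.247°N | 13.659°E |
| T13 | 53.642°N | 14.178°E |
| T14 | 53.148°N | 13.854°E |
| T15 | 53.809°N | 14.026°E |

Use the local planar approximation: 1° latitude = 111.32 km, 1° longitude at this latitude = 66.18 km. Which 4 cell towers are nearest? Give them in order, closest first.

Distances from 53.572°N, 13.921°E:
T1: √((0.017·111.32)² + (0.201·66.18)²) = √(3.58133 + 176.94799) = 13.436 km
T2: √((0.310·111.32)² + (-0.254·66.18)²) = √(1190.88488 + 282.56669) = 38.386 km
T3: √((-0.360·111.32)² + (-0.172·66.18)²) = √(1606.02166 + 129.57178) = 41.660 km
T4: √((0.165·111.32)² + (-0.466·66.18)²) = √(337.37608 + 951.09820) = 35.895 km
T5: √((0.154·111.32)² + (-0.156·66.18)²) = √(293.89205 + 106.58663) = 20.012 km
T6: √((-0.359·111.32)² + (-0.458·66.18)²) = √(1597.11170 + 918.72277) = 50.158 km
T7: √((0.288·111.32)² + (0.255·66.18)²) = √(1027.85386 + 284.79600) = 36.231 km
T8: √((-0.279·111.32)² + (0.114·66.18)²) = √(964.61676 + 56.91978) = 31.961 km
T9: √((-0.083·111.32)² + (0.197·66.18)²) = √(85.36947 + 169.97536) = 15.980 km
T10: √((-0.113·111.32)² + (-0.189·66.18)²) = √(158.23527 + 156.45056) = 17.739 km
T11: √((-0.341·111.32)² + (-0.481·66.18)²) = √(1440.97071 + 1013.31315) = 49.541 km
T12: √((-0.325·111.32)² + (-0.262·66.18)²) = √(1308.92004 + 300.64647) = 40.119 km
T13: √((0.070·111.32)² + (0.257·66.18)²) = √(60.72150 + 289.28091) = 18.708 km
T14: √((-0.424·111.32)² + (-0.067·66.18)²) = √(2227.80979 + 19.66089) = 47.407 km
T15: √((0.237·111.32)² + (0.105·66.18)²) = √(696.05425 + 48.28721) = 27.283 km
Sorted: T1 (13.436 km) < T9 (15.980 km) < T10 (17.739 km) < T13 (18.708 km) < T5 (20.012 km) < T15 (27.283 km) < …

T1, T9, T10, T13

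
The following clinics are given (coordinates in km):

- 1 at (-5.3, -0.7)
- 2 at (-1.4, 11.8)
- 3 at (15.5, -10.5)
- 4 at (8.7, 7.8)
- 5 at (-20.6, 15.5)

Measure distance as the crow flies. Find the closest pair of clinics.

2 and 4

Pairwise distances:
2–4: 10.9 km
1–2: 13.1 km
1–4: 16.4 km
3–4: 19.5 km
2–5: 19.6 km
1–5: 22.3 km
1–3: 23.0 km
2–3: 28.0 km
4–5: 30.3 km
3–5: 44.5 km
Closest pair: 2–4 at 10.9 km.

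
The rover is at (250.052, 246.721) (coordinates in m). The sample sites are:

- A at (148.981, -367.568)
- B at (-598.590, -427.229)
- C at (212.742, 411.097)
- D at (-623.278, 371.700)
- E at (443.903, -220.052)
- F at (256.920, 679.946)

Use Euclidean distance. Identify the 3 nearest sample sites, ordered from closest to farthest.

C, F, E

Distances from (250.052, 246.721):
A: 622.548 m
B: 1083.698 m
C: 168.557 m
D: 882.227 m
E: 505.426 m
F: 433.279 m
Sorted: C (168.557 m) < F (433.279 m) < E (505.426 m) < A (622.548 m) < D (882.227 m) < …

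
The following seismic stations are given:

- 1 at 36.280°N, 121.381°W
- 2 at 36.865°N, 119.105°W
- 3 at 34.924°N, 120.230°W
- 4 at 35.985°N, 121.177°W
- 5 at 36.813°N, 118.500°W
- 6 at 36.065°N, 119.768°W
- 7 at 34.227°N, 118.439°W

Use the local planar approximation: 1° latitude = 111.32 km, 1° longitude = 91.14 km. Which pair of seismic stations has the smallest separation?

Pairwise distances:
1–4: 37.737 km
2–5: 55.443 km
2–6: 107.621 km
4–6: 128.725 km
3–6: 133.814 km
5–6: 142.439 km
3–4: 146.285 km
1–6: 148.944 km
3–7: 180.734 km
1–3: 183.821 km
2–4: 212.739 km
1–2: 217.417 km
6–7: 237.771 km
2–3: 239.165 km
4–5: 260.812 km
3–5: 262.830 km
1–5: 269.195 km
5–7: 287.927 km
2–7: 299.870 km
4–7: 317.127 km
1–7: 352.316 km
Closest pair: 1–4 at 37.737 km.

1 and 4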